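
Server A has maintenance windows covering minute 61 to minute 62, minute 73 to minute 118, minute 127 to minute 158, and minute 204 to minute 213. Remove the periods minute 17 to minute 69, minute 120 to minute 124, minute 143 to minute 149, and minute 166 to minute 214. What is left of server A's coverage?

minute 61 to minute 62: fully covered by B → removed.
minute 73 to minute 118: no B overlap → unchanged.
minute 127 to minute 158 minus B → minute 127 to minute 143, minute 149 to minute 158.
minute 204 to minute 213: fully covered by B → removed.

minute 73 to minute 118, minute 127 to minute 143, minute 149 to minute 158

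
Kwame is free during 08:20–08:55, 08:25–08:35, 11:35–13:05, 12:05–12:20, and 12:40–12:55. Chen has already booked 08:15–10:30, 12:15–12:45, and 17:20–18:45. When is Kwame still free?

Merge the first list: 08:20-08:55, 11:35-13:05.
08:20-08:55 lies entirely inside B → drops out.
11:35-13:05 with B removed leaves 11:35-12:15, 12:45-13:05.

11:35-12:15, 12:45-13:05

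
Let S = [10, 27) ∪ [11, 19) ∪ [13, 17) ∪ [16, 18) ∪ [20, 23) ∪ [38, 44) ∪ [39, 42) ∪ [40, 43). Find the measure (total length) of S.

23

Merged: [10, 27), [38, 44).
Lengths: 17 + 6 = 23.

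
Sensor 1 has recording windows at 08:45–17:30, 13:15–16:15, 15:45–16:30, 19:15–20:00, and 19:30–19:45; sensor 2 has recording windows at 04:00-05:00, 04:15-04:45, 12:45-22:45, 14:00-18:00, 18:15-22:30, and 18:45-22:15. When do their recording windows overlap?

12:45–17:30, 19:15–20:00

First set merges to 08:45–17:30, 19:15–20:00.
Second set merges to 04:00–05:00, 12:45–22:45.
08:45–17:30 overlaps B on 12:45–17:30.
19:15–20:00 overlaps B on 19:15–20:00.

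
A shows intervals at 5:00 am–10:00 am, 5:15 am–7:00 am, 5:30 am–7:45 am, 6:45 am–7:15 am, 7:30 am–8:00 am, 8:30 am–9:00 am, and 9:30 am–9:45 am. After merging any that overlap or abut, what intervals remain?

5:15 am–7:00 am overlaps/touches 5:00 am–10:00 am → extend to 5:00 am–10:00 am.
5:30 am–7:45 am overlaps/touches 5:00 am–10:00 am → extend to 5:00 am–10:00 am.
6:45 am–7:15 am overlaps/touches 5:00 am–10:00 am → extend to 5:00 am–10:00 am.
7:30 am–8:00 am overlaps/touches 5:00 am–10:00 am → extend to 5:00 am–10:00 am.
8:30 am–9:00 am overlaps/touches 5:00 am–10:00 am → extend to 5:00 am–10:00 am.
9:30 am–9:45 am overlaps/touches 5:00 am–10:00 am → extend to 5:00 am–10:00 am.

5:00 am–10:00 am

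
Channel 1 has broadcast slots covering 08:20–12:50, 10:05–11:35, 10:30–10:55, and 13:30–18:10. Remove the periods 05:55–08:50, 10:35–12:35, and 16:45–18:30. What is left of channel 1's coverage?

08:50–10:35, 12:35–12:50, 13:30–16:45

First set merges to 08:20–12:50, 13:30–18:10.
08:20–12:50 \ B = 08:50–10:35, 12:35–12:50.
13:30–18:10 \ B = 13:30–16:45.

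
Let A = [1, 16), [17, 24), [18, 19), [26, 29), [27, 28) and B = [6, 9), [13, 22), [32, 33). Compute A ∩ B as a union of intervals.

[6, 9) ∪ [13, 16) ∪ [17, 22)

First set merges to [1, 16), [17, 24), [26, 29).
[1, 16) meets the second set on [6, 9), [13, 16).
[17, 24) meets the second set on [17, 22).
[26, 29): no overlap with the second set.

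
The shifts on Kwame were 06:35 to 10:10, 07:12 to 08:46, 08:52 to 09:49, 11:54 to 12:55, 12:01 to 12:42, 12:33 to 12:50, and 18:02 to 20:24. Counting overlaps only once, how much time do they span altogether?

6 h 58 min

Merged: 06:35–10:10, 11:54–12:55, 18:02–20:24.
Lengths: 3 h 35 min + 1 h 1 min + 2 h 22 min = 6 h 58 min.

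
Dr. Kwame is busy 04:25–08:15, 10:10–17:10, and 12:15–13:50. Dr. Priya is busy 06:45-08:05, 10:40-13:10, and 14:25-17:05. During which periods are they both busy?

06:45-08:05, 10:40-13:10, 14:25-17:05

Merge the first list: 04:25-08:15, 10:10-17:10.
04:25-08:15 ∩ B → 06:45-08:05.
10:10-17:10 ∩ B → 10:40-13:10, 14:25-17:05.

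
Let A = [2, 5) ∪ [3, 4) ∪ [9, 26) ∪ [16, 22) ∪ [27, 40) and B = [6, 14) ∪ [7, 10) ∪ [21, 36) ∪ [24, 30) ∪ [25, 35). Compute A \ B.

[2, 5) ∪ [14, 21) ∪ [36, 40)

Merge the first list: [2, 5), [9, 26), [27, 40).
Merge the second list: [6, 14), [21, 36).
[2, 5): no B overlap → unchanged.
[9, 26) minus B → [14, 21).
[27, 40) minus B → [36, 40).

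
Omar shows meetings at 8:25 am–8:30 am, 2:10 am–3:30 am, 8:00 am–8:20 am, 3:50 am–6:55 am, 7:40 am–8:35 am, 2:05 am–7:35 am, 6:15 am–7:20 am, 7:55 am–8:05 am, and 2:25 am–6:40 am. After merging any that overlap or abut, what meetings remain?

Sort by start: 2:05 am–7:35 am, 2:10 am–3:30 am, 2:25 am–6:40 am, 3:50 am–6:55 am, 6:15 am–7:20 am, 7:40 am–8:35 am, 7:55 am–8:05 am, 8:00 am–8:20 am, 8:25 am–8:30 am.
2:10 am–3:30 am overlaps/touches 2:05 am–7:35 am → extend to 2:05 am–7:35 am.
2:25 am–6:40 am overlaps/touches 2:05 am–7:35 am → extend to 2:05 am–7:35 am.
3:50 am–6:55 am overlaps/touches 2:05 am–7:35 am → extend to 2:05 am–7:35 am.
6:15 am–7:20 am overlaps/touches 2:05 am–7:35 am → extend to 2:05 am–7:35 am.
7:40 am–8:35 am is disjoint → start new block.
7:55 am–8:05 am overlaps/touches 7:40 am–8:35 am → extend to 7:40 am–8:35 am.
8:00 am–8:20 am overlaps/touches 7:40 am–8:35 am → extend to 7:40 am–8:35 am.
8:25 am–8:30 am overlaps/touches 7:40 am–8:35 am → extend to 7:40 am–8:35 am.

2:05 am–7:35 am, 7:40 am–8:35 am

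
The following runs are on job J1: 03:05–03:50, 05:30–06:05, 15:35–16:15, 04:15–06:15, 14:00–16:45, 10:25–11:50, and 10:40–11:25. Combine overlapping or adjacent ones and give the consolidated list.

Sort by start: 03:05–03:50, 04:15–06:15, 05:30–06:05, 10:25–11:50, 10:40–11:25, 14:00–16:45, 15:35–16:15.
04:15–06:15 is disjoint → start new block.
05:30–06:05 overlaps/touches 04:15–06:15 → extend to 04:15–06:15.
10:25–11:50 is disjoint → start new block.
10:40–11:25 overlaps/touches 10:25–11:50 → extend to 10:25–11:50.
14:00–16:45 is disjoint → start new block.
15:35–16:15 overlaps/touches 14:00–16:45 → extend to 14:00–16:45.

03:05–03:50, 04:15–06:15, 10:25–11:50, 14:00–16:45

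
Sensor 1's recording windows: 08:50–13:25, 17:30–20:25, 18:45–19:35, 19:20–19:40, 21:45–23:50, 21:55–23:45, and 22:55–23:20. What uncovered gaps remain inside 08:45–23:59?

08:45–08:50, 13:25–17:30, 20:25–21:45, 23:50–23:59

After merging, the occupied span is 08:50–13:25, 17:30–20:25, 21:45–23:50.
Gaps within 08:45–23:59: 08:45–08:50, 13:25–17:30, 20:25–21:45, 23:50–23:59.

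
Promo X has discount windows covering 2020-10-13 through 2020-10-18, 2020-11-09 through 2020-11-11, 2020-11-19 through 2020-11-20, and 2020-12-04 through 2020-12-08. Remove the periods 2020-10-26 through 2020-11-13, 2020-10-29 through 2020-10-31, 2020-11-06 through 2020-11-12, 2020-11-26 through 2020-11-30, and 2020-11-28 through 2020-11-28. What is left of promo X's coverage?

2020-10-13 through 2020-10-18, 2020-11-19 through 2020-11-20, 2020-12-04 through 2020-12-08

Second set merges to 2020-10-26 through 2020-11-13, 2020-11-26 through 2020-11-30.
2020-10-13 through 2020-10-18: nothing removed.
2020-11-09 through 2020-11-11: entirely removed.
2020-11-19 through 2020-11-20: nothing removed.
2020-12-04 through 2020-12-08: nothing removed.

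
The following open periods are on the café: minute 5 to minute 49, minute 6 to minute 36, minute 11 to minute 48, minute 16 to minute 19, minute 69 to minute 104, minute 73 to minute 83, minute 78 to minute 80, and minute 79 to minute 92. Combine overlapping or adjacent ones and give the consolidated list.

minute 6 to minute 36 overlaps/touches minute 5 to minute 49 → extend to minute 5 to minute 49.
minute 11 to minute 48 overlaps/touches minute 5 to minute 49 → extend to minute 5 to minute 49.
minute 16 to minute 19 overlaps/touches minute 5 to minute 49 → extend to minute 5 to minute 49.
minute 69 to minute 104 is disjoint → start new block.
minute 73 to minute 83 overlaps/touches minute 69 to minute 104 → extend to minute 69 to minute 104.
minute 78 to minute 80 overlaps/touches minute 69 to minute 104 → extend to minute 69 to minute 104.
minute 79 to minute 92 overlaps/touches minute 69 to minute 104 → extend to minute 69 to minute 104.

minute 5 to minute 49, minute 69 to minute 104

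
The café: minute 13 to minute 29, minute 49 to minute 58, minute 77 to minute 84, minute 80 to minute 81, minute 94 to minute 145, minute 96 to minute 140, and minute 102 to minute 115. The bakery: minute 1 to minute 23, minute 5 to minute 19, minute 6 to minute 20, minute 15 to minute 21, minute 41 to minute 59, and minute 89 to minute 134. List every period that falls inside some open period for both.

Merge the first list: minute 13 to minute 29, minute 49 to minute 58, minute 77 to minute 84, minute 94 to minute 145.
Merge the second list: minute 1 to minute 23, minute 41 to minute 59, minute 89 to minute 134.
minute 13 to minute 29 meets the second set on minute 13 to minute 23.
minute 49 to minute 58 meets the second set on minute 49 to minute 58.
minute 77 to minute 84: no overlap with the second set.
minute 94 to minute 145 meets the second set on minute 94 to minute 134.

minute 13 to minute 23, minute 49 to minute 58, minute 94 to minute 134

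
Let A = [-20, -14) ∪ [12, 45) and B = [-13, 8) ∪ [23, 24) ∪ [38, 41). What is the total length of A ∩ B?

4

A ∩ B = [23, 24), [38, 41).
Total: 1 + 3 = 4.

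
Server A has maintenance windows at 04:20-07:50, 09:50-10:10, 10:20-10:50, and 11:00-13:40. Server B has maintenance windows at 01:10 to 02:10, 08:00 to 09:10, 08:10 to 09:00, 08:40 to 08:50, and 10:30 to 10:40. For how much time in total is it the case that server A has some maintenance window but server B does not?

Merge the second list: 01:10-02:10, 08:00-09:10, 10:30-10:40.
A \ B = 04:20-07:50, 09:50-10:10, 10:20-10:30, 10:40-10:50, 11:00-13:40.
Total: 3 h 30 min + 20 min + 10 min + 10 min + 2 h 40 min = 6 h 50 min.

6 h 50 min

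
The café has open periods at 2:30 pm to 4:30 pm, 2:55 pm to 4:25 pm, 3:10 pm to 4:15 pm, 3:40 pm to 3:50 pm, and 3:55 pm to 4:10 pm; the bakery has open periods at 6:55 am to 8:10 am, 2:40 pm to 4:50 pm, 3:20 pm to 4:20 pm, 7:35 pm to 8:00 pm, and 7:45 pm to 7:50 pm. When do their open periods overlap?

2:40 pm–4:30 pm

Merge the first list: 2:30 pm–4:30 pm.
Merge the second list: 6:55 am–8:10 am, 2:40 pm–4:50 pm, 7:35 pm–8:00 pm.
2:30 pm–4:30 pm overlaps B on 2:40 pm–4:30 pm.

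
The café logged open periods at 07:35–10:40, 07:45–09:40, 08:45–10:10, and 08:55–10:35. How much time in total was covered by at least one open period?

3 h 5 min

Merged: 07:35–10:40.
Length: 3 h 5 min.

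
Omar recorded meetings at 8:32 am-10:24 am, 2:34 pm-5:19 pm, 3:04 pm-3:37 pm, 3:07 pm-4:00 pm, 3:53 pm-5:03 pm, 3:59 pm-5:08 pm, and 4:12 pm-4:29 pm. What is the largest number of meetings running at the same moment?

Walk the sorted start/end points keeping a running depth.
The depth first hits 4 at 3:59 pm.

4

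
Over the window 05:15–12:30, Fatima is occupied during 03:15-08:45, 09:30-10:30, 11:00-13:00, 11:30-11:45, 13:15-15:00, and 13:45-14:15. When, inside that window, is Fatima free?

08:45–09:30, 10:30–11:00

After merging, the occupied span is 03:15–08:45, 09:30–10:30, 11:00–13:00, 13:15–15:00.
Uncovered inside 05:15–12:30: 08:45–09:30, 10:30–11:00.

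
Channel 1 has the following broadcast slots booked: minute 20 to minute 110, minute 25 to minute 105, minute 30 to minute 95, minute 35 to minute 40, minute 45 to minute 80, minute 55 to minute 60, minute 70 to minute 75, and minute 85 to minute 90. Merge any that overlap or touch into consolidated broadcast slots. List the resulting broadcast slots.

minute 20 to minute 110

minute 25 to minute 105 overlaps/touches minute 20 to minute 110 → extend to minute 20 to minute 110.
minute 30 to minute 95 overlaps/touches minute 20 to minute 110 → extend to minute 20 to minute 110.
minute 35 to minute 40 overlaps/touches minute 20 to minute 110 → extend to minute 20 to minute 110.
minute 45 to minute 80 overlaps/touches minute 20 to minute 110 → extend to minute 20 to minute 110.
minute 55 to minute 60 overlaps/touches minute 20 to minute 110 → extend to minute 20 to minute 110.
minute 70 to minute 75 overlaps/touches minute 20 to minute 110 → extend to minute 20 to minute 110.
minute 85 to minute 90 overlaps/touches minute 20 to minute 110 → extend to minute 20 to minute 110.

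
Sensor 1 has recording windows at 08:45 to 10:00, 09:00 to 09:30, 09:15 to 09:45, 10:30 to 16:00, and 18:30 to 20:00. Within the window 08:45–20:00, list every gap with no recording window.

10:00-10:30, 16:00-18:30

After merging, the occupied span is 08:45-10:00, 10:30-16:00, 18:30-20:00.
Complement within 08:45-20:00: 10:00-10:30, 16:00-18:30.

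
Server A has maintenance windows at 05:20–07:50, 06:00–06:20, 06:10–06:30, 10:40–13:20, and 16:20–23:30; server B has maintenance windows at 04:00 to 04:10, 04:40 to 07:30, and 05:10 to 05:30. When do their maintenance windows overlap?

05:20–07:30

Merge the first list: 05:20–07:50, 10:40–13:20, 16:20–23:30.
Merge the second list: 04:00–04:10, 04:40–07:30.
05:20–07:50 meets the second set on 05:20–07:30.
10:40–13:20: no overlap with the second set.
16:20–23:30: no overlap with the second set.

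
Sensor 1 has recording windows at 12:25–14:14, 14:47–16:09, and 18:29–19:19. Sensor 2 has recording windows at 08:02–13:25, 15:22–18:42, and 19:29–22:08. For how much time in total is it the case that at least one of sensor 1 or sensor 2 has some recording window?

13 h 23 min

A ∪ B = 08:02-14:14, 14:47-19:19, 19:29-22:08.
Total: 6 h 12 min + 4 h 32 min + 2 h 39 min = 13 h 23 min.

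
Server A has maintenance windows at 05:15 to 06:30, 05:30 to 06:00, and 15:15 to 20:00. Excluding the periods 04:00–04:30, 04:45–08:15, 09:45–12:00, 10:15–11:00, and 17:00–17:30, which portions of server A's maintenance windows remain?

A, merged: 05:15-06:30, 15:15-20:00.
B, merged: 04:00-04:30, 04:45-08:15, 09:45-12:00, 17:00-17:30.
05:15-06:30: fully covered by B → removed.
15:15-20:00 minus B → 15:15-17:00, 17:30-20:00.

15:15-17:00, 17:30-20:00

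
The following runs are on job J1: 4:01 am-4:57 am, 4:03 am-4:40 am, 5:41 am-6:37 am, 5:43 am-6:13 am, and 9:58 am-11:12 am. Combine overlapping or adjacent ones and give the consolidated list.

4:03 am–4:40 am overlaps/touches 4:01 am–4:57 am → extend to 4:01 am–4:57 am.
5:41 am–6:37 am is disjoint → start new block.
5:43 am–6:13 am overlaps/touches 5:41 am–6:37 am → extend to 5:41 am–6:37 am.
9:58 am–11:12 am is disjoint → start new block.

4:01 am–4:57 am, 5:41 am–6:37 am, 9:58 am–11:12 am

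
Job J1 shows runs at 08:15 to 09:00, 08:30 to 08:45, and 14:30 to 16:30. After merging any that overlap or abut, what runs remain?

08:15-09:00, 14:30-16:30

08:30-08:45 overlaps/touches 08:15-09:00 → extend to 08:15-09:00.
14:30-16:30 is disjoint → start new block.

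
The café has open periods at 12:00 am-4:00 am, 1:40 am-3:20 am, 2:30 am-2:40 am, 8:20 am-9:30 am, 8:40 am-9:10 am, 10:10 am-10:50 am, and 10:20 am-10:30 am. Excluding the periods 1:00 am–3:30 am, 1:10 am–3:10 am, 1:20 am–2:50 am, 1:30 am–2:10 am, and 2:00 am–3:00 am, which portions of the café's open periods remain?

Merge the first list: 12:00 am–4:00 am, 8:20 am–9:30 am, 10:10 am–10:50 am.
Merge the second list: 1:00 am–3:30 am.
12:00 am–4:00 am with B removed leaves 12:00 am–1:00 am, 3:30 am–4:00 am.
8:20 am–9:30 am is untouched.
10:10 am–10:50 am is untouched.

12:00 am–1:00 am, 3:30 am–4:00 am, 8:20 am–9:30 am, 10:10 am–10:50 am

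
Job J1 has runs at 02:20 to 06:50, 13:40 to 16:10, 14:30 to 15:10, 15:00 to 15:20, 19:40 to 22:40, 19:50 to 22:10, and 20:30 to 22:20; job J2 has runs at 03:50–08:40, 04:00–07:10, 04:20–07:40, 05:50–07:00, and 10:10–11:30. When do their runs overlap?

03:50–06:50

A, merged: 02:20–06:50, 13:40–16:10, 19:40–22:40.
B, merged: 03:50–08:40, 10:10–11:30.
02:20–06:50 meets the second set on 03:50–06:50.
13:40–16:10: no overlap with the second set.
19:40–22:40: no overlap with the second set.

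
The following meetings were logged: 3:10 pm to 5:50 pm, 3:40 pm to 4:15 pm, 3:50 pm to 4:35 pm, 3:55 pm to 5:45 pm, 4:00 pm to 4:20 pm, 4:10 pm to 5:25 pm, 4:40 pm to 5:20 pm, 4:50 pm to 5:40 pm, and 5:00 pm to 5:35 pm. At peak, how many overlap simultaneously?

6

At 4:10 pm, 6 of the intervals are simultaneously active.
No point has more.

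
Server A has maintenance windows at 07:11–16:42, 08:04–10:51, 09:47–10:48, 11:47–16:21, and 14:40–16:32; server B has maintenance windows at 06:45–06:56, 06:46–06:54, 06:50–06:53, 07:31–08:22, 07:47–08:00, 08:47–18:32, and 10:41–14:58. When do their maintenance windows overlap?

07:31-08:22, 08:47-16:42

Merge the first list: 07:11-16:42.
Merge the second list: 06:45-06:56, 07:31-08:22, 08:47-18:32.
07:11-16:42 overlaps B on 07:31-08:22, 08:47-16:42.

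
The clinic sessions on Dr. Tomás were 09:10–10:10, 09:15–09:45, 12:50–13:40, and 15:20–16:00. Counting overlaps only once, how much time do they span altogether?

Merged: 09:10-10:10, 12:50-13:40, 15:20-16:00.
Lengths: 1 h + 50 min + 40 min = 2 h 30 min.

2 h 30 min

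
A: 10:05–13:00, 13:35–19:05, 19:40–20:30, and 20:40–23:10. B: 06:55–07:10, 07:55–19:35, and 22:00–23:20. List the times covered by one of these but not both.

A but not B: 19:40-20:30, 20:40-22:00.
B but not A: 06:55-07:10, 07:55-10:05, 13:00-13:35, 19:05-19:35, 23:10-23:20.
Combining gives A △ B.

06:55-07:10, 07:55-10:05, 13:00-13:35, 19:05-19:35, 19:40-20:30, 20:40-22:00, 23:10-23:20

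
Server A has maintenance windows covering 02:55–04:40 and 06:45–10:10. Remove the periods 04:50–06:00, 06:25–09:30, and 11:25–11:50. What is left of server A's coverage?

02:55–04:40: no B overlap → unchanged.
06:45–10:10 minus B → 09:30–10:10.

02:55–04:40, 09:30–10:10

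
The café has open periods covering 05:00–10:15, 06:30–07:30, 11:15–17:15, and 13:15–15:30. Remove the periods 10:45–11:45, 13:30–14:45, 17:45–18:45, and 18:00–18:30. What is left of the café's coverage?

Merge the first list: 05:00–10:15, 11:15–17:15.
Merge the second list: 10:45–11:45, 13:30–14:45, 17:45–18:45.
05:00–10:15: nothing removed.
11:15–17:15 \ B = 11:45–13:30, 14:45–17:15.

05:00–10:15, 11:45–13:30, 14:45–17:15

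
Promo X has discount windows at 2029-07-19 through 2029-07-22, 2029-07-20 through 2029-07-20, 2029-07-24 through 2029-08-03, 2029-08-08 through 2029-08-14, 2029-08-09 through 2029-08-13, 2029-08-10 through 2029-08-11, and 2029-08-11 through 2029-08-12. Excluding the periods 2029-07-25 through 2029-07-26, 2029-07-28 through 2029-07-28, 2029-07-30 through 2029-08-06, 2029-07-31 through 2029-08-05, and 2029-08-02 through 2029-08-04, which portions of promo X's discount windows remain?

2029-07-19 through 2029-07-22, 2029-07-24 through 2029-07-24, 2029-07-27 through 2029-07-27, 2029-07-29 through 2029-07-29, 2029-08-08 through 2029-08-14

A, merged: 2029-07-19 through 2029-07-22, 2029-07-24 through 2029-08-03, 2029-08-08 through 2029-08-14.
B, merged: 2029-07-25 through 2029-07-26, 2029-07-28 through 2029-07-28, 2029-07-30 through 2029-08-06.
2029-07-19 through 2029-07-22: nothing removed.
2029-07-24 through 2029-08-03 \ B = 2029-07-24 through 2029-07-24, 2029-07-27 through 2029-07-27, 2029-07-29 through 2029-07-29.
2029-08-08 through 2029-08-14: nothing removed.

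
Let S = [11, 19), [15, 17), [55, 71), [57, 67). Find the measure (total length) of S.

24

Merged: [11, 19), [55, 71).
Lengths: 8 + 16 = 24.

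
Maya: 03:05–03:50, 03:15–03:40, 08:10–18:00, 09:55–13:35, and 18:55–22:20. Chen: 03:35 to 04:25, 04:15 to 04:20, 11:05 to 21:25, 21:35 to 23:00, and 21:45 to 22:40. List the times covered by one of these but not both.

First set merges to 03:05–03:50, 08:10–18:00, 18:55–22:20.
Second set merges to 03:35–04:25, 11:05–21:25, 21:35–23:00.
Only in the first: 03:05–03:35, 08:10–11:05, 21:25–21:35.
Only in the second: 03:50–04:25, 18:00–18:55, 22:20–23:00.
Together these are the periods covered by exactly one.

03:05–03:35, 03:50–04:25, 08:10–11:05, 18:00–18:55, 21:25–21:35, 22:20–23:00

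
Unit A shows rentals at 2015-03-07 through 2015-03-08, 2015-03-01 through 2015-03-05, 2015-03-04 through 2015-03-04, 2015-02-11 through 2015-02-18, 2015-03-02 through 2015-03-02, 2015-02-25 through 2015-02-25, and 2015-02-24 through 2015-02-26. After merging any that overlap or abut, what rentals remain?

Sort by start: 2015-02-11 through 2015-02-18, 2015-02-24 through 2015-02-26, 2015-02-25 through 2015-02-25, 2015-03-01 through 2015-03-05, 2015-03-02 through 2015-03-02, 2015-03-04 through 2015-03-04, 2015-03-07 through 2015-03-08.
2015-02-24 through 2015-02-26 is disjoint → start new block.
2015-02-25 through 2015-02-25 overlaps/touches 2015-02-24 through 2015-02-26 → extend to 2015-02-24 through 2015-02-26.
2015-03-01 through 2015-03-05 is disjoint → start new block.
2015-03-02 through 2015-03-02 overlaps/touches 2015-03-01 through 2015-03-05 → extend to 2015-03-01 through 2015-03-05.
2015-03-04 through 2015-03-04 overlaps/touches 2015-03-01 through 2015-03-05 → extend to 2015-03-01 through 2015-03-05.
2015-03-07 through 2015-03-08 is disjoint → start new block.

2015-02-11 through 2015-02-18, 2015-02-24 through 2015-02-26, 2015-03-01 through 2015-03-05, 2015-03-07 through 2015-03-08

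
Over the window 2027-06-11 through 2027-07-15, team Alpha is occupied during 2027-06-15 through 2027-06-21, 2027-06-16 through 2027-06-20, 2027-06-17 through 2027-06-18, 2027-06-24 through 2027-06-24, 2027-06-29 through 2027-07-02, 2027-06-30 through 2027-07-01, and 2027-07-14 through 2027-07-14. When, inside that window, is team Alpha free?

Covered (merged): 2027-06-15 through 2027-06-21, 2027-06-24 through 2027-06-24, 2027-06-29 through 2027-07-02, 2027-07-14 through 2027-07-14.
Gaps within 2027-06-11 through 2027-07-15: 2027-06-11 through 2027-06-14, 2027-06-22 through 2027-06-23, 2027-06-25 through 2027-06-28, 2027-07-03 through 2027-07-13, 2027-07-15 through 2027-07-15.

2027-06-11 through 2027-06-14, 2027-06-22 through 2027-06-23, 2027-06-25 through 2027-06-28, 2027-07-03 through 2027-07-13, 2027-07-15 through 2027-07-15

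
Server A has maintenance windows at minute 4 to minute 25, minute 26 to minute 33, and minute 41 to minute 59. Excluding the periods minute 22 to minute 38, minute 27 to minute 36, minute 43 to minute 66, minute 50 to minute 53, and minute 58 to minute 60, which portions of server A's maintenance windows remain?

B, merged: minute 22 to minute 38, minute 43 to minute 66.
minute 4 to minute 25 minus B → minute 4 to minute 22.
minute 26 to minute 33: fully covered by B → removed.
minute 41 to minute 59 minus B → minute 41 to minute 43.

minute 4 to minute 22, minute 41 to minute 43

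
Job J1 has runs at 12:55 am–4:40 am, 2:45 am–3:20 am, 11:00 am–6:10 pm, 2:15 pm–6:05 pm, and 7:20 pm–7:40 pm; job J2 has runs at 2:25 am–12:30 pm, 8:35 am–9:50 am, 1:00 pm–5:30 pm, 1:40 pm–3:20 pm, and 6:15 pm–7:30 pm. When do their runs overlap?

2:25 am–4:40 am, 11:00 am–12:30 pm, 1:00 pm–5:30 pm, 7:20 pm–7:30 pm

Merge the first list: 12:55 am–4:40 am, 11:00 am–6:10 pm, 7:20 pm–7:40 pm.
Merge the second list: 2:25 am–12:30 pm, 1:00 pm–5:30 pm, 6:15 pm–7:30 pm.
12:55 am–4:40 am meets the second set on 2:25 am–4:40 am.
11:00 am–6:10 pm meets the second set on 11:00 am–12:30 pm, 1:00 pm–5:30 pm.
7:20 pm–7:40 pm meets the second set on 7:20 pm–7:30 pm.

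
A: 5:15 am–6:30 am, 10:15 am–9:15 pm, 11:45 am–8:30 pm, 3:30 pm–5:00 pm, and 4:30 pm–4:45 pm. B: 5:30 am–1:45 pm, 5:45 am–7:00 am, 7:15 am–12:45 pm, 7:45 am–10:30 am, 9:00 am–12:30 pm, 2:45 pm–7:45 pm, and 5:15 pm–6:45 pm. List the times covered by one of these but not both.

5:15 am-5:30 am, 6:30 am-10:15 am, 1:45 pm-2:45 pm, 7:45 pm-9:15 pm

A, merged: 5:15 am-6:30 am, 10:15 am-9:15 pm.
B, merged: 5:30 am-1:45 pm, 2:45 pm-7:45 pm.
Only in the first: 5:15 am-5:30 am, 1:45 pm-2:45 pm, 7:45 pm-9:15 pm.
Only in the second: 6:30 am-10:15 am.
Together these are the periods covered by exactly one.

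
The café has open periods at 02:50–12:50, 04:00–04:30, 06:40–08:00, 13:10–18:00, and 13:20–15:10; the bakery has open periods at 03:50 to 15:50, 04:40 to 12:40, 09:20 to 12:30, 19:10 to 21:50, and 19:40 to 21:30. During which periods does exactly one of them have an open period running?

02:50–03:50, 12:50–13:10, 15:50–18:00, 19:10–21:50

A, merged: 02:50–12:50, 13:10–18:00.
B, merged: 03:50–15:50, 19:10–21:50.
A but not B: 02:50–03:50, 15:50–18:00.
B but not A: 12:50–13:10, 19:10–21:50.
Combining gives A △ B.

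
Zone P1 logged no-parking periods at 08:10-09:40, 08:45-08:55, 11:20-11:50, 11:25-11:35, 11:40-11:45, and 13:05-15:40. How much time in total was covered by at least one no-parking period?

4 h 35 min

Merged: 08:10–09:40, 11:20–11:50, 13:05–15:40.
Lengths: 1 h 30 min + 30 min + 2 h 35 min = 4 h 35 min.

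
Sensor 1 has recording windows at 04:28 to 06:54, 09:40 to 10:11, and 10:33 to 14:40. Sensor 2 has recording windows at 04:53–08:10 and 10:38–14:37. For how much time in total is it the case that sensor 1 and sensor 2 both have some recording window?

A ∩ B = 04:53–06:54, 10:38–14:37.
Total: 2 h 1 min + 3 h 59 min = 6 h.

6 h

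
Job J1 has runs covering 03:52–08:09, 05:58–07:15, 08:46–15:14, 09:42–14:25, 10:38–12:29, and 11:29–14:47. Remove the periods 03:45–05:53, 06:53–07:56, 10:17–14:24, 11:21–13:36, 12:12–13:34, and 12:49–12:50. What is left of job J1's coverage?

First set merges to 03:52–08:09, 08:46–15:14.
Second set merges to 03:45–05:53, 06:53–07:56, 10:17–14:24.
03:52–08:09 with B removed leaves 05:53–06:53, 07:56–08:09.
08:46–15:14 with B removed leaves 08:46–10:17, 14:24–15:14.

05:53–06:53, 07:56–08:09, 08:46–10:17, 14:24–15:14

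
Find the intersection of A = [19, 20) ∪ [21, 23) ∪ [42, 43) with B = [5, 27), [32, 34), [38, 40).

[19, 20) ∪ [21, 23)

[19, 20) ∩ B → [19, 20).
[21, 23) ∩ B → [21, 23).
[42, 43) meets no B interval.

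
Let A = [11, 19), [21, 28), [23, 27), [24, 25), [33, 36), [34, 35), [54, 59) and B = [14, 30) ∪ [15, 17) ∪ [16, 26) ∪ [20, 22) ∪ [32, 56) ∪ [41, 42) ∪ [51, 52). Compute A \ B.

[11, 14) ∪ [56, 59)

Merge the first list: [11, 19), [21, 28), [33, 36), [54, 59).
Merge the second list: [14, 30), [32, 56).
[11, 19) minus B → [11, 14).
[21, 28): fully covered by B → removed.
[33, 36): fully covered by B → removed.
[54, 59) minus B → [56, 59).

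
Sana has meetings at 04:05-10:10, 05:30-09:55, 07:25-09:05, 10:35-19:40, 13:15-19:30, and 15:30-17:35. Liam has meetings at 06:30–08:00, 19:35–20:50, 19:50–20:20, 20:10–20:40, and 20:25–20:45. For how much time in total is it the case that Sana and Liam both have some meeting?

1 h 35 min

A, merged: 04:05–10:10, 10:35–19:40.
B, merged: 06:30–08:00, 19:35–20:50.
A ∩ B = 06:30–08:00, 19:35–19:40.
Total: 1 h 30 min + 5 min = 1 h 35 min.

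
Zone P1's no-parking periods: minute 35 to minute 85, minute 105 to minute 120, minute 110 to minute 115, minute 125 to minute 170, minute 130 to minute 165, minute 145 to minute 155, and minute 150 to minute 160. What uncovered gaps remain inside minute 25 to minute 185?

Covered (merged): minute 35 to minute 85, minute 105 to minute 120, minute 125 to minute 170.
Complement within minute 25 to minute 185: minute 25 to minute 35, minute 85 to minute 105, minute 120 to minute 125, minute 170 to minute 185.

minute 25 to minute 35, minute 85 to minute 105, minute 120 to minute 125, minute 170 to minute 185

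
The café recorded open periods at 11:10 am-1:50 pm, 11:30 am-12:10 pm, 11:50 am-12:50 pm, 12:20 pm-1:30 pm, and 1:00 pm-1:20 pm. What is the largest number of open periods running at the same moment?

3

Walk the sorted start/end points keeping a running depth.
The depth first hits 3 at 11:50 am.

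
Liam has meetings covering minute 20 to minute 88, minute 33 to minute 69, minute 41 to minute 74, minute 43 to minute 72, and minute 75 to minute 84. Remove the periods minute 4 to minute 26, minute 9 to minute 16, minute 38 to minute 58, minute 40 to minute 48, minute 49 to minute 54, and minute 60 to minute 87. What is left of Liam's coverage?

minute 26 to minute 38, minute 58 to minute 60, minute 87 to minute 88

Merge the first list: minute 20 to minute 88.
Merge the second list: minute 4 to minute 26, minute 38 to minute 58, minute 60 to minute 87.
minute 20 to minute 88 with B removed leaves minute 26 to minute 38, minute 58 to minute 60, minute 87 to minute 88.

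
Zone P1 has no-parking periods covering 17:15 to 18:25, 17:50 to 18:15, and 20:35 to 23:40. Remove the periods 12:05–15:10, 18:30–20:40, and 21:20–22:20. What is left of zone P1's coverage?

A, merged: 17:15–18:25, 20:35–23:40.
17:15–18:25: no B overlap → unchanged.
20:35–23:40 minus B → 20:40–21:20, 22:20–23:40.

17:15–18:25, 20:40–21:20, 22:20–23:40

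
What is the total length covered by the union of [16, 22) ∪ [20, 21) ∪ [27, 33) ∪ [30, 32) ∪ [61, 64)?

Merged: [16, 22), [27, 33), [61, 64).
Lengths: 6 + 6 + 3 = 15.

15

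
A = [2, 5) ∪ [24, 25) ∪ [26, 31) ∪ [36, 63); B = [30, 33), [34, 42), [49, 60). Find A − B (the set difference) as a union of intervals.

[2, 5) ∪ [24, 25) ∪ [26, 30) ∪ [42, 49) ∪ [60, 63)

[2, 5): no B overlap → unchanged.
[24, 25): no B overlap → unchanged.
[26, 31) minus B → [26, 30).
[36, 63) minus B → [42, 49), [60, 63).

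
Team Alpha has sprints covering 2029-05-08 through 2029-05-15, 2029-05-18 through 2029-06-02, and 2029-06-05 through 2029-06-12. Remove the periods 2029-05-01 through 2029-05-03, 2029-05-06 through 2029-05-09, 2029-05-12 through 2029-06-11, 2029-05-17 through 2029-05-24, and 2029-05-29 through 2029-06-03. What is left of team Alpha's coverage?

2029-05-10 through 2029-05-11, 2029-06-12 through 2029-06-12

B, merged: 2029-05-01 through 2029-05-03, 2029-05-06 through 2029-05-09, 2029-05-12 through 2029-06-11.
2029-05-08 through 2029-05-15 \ B = 2029-05-10 through 2029-05-11.
2029-05-18 through 2029-06-02: entirely removed.
2029-06-05 through 2029-06-12 \ B = 2029-06-12 through 2029-06-12.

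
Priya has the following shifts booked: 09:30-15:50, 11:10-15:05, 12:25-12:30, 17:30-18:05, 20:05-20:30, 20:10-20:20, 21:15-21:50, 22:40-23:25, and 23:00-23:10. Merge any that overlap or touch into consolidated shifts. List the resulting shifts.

11:10-15:05 overlaps/touches 09:30-15:50 → extend to 09:30-15:50.
12:25-12:30 overlaps/touches 09:30-15:50 → extend to 09:30-15:50.
17:30-18:05 is disjoint → start new block.
20:05-20:30 is disjoint → start new block.
20:10-20:20 overlaps/touches 20:05-20:30 → extend to 20:05-20:30.
21:15-21:50 is disjoint → start new block.
22:40-23:25 is disjoint → start new block.
23:00-23:10 overlaps/touches 22:40-23:25 → extend to 22:40-23:25.

09:30-15:50, 17:30-18:05, 20:05-20:30, 21:15-21:50, 22:40-23:25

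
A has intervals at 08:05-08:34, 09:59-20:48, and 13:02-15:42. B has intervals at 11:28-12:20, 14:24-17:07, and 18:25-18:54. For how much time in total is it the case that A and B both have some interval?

4 h 4 min

Merge the first list: 08:05–08:34, 09:59–20:48.
A ∩ B = 11:28–12:20, 14:24–17:07, 18:25–18:54.
Total: 52 min + 2 h 43 min + 29 min = 4 h 4 min.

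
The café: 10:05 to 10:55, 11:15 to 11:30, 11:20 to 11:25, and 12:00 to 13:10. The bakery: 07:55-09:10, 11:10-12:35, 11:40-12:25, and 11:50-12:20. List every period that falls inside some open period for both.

Merge the first list: 10:05–10:55, 11:15–11:30, 12:00–13:10.
Merge the second list: 07:55–09:10, 11:10–12:35.
10:05–10:55 meets no B interval.
11:15–11:30 ∩ B → 11:15–11:30.
12:00–13:10 ∩ B → 12:00–12:35.

11:15–11:30, 12:00–12:35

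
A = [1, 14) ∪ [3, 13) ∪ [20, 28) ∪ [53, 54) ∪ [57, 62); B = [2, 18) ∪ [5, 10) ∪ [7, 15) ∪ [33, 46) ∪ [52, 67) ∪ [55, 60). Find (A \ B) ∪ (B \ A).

[1, 2) ∪ [14, 18) ∪ [20, 28) ∪ [33, 46) ∪ [52, 53) ∪ [54, 57) ∪ [62, 67)

Merge the first list: [1, 14), [20, 28), [53, 54), [57, 62).
Merge the second list: [2, 18), [33, 46), [52, 67).
Only in the first: [1, 2), [20, 28).
Only in the second: [14, 18), [33, 46), [52, 53), [54, 57), [62, 67).
Together these are the periods covered by exactly one.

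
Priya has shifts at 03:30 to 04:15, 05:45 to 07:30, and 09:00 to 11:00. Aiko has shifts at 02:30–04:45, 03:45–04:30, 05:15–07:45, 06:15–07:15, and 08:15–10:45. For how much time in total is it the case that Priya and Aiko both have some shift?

4 h 15 min

B, merged: 02:30–04:45, 05:15–07:45, 08:15–10:45.
A ∩ B = 03:30–04:15, 05:45–07:30, 09:00–10:45.
Total: 45 min + 1 h 45 min + 1 h 45 min = 4 h 15 min.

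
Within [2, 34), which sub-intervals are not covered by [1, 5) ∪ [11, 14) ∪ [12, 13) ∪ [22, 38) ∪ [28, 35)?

[5, 11) ∪ [14, 22)

After merging, the occupied span is [1, 5), [11, 14), [22, 38).
Uncovered inside [2, 34): [5, 11), [14, 22).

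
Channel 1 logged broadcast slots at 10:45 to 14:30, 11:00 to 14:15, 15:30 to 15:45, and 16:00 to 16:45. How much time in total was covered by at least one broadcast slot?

Merged: 10:45–14:30, 15:30–15:45, 16:00–16:45.
Lengths: 3 h 45 min + 15 min + 45 min = 4 h 45 min.

4 h 45 min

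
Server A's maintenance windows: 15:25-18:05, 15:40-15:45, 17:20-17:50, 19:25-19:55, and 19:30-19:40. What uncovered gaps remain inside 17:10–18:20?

The merged coverage is 15:25–18:05, 19:25–19:55.
Gaps within 17:10–18:20: 18:05–18:20.

18:05–18:20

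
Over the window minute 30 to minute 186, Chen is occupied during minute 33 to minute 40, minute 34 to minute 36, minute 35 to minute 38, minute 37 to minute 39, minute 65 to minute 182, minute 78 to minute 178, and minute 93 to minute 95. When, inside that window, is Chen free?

minute 30 to minute 33, minute 40 to minute 65, minute 182 to minute 186

Covered (merged): minute 33 to minute 40, minute 65 to minute 182.
Uncovered inside minute 30 to minute 186: minute 30 to minute 33, minute 40 to minute 65, minute 182 to minute 186.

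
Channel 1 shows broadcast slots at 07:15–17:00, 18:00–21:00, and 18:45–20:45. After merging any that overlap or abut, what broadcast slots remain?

18:00–21:00 is disjoint → start new block.
18:45–20:45 overlaps/touches 18:00–21:00 → extend to 18:00–21:00.

07:15–17:00, 18:00–21:00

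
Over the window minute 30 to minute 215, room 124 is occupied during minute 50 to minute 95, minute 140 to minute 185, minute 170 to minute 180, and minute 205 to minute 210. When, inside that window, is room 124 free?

The merged coverage is minute 50 to minute 95, minute 140 to minute 185, minute 205 to minute 210.
Complement within minute 30 to minute 215: minute 30 to minute 50, minute 95 to minute 140, minute 185 to minute 205, minute 210 to minute 215.

minute 30 to minute 50, minute 95 to minute 140, minute 185 to minute 205, minute 210 to minute 215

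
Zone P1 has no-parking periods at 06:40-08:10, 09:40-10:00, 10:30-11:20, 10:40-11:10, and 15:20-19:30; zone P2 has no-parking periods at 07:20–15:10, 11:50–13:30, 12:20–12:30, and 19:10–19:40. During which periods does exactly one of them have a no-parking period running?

06:40-07:20, 08:10-09:40, 10:00-10:30, 11:20-15:10, 15:20-19:10, 19:30-19:40

First set merges to 06:40-08:10, 09:40-10:00, 10:30-11:20, 15:20-19:30.
Second set merges to 07:20-15:10, 19:10-19:40.
A \ B = 06:40-07:20, 15:20-19:10.
B \ A = 08:10-09:40, 10:00-10:30, 11:20-15:10, 19:30-19:40.
Union of the two gives the symmetric difference.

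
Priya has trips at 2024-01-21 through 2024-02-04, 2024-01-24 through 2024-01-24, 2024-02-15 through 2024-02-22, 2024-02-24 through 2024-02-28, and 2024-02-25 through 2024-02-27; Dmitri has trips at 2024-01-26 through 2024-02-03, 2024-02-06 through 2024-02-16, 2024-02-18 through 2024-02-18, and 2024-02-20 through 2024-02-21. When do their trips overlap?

First set merges to 2024-01-21 through 2024-02-04, 2024-02-15 through 2024-02-22, 2024-02-24 through 2024-02-28.
2024-01-21 through 2024-02-04 ∩ B → 2024-01-26 through 2024-02-03.
2024-02-15 through 2024-02-22 ∩ B → 2024-02-15 through 2024-02-16, 2024-02-18 through 2024-02-18, 2024-02-20 through 2024-02-21.
2024-02-24 through 2024-02-28 meets no B interval.

2024-01-26 through 2024-02-03, 2024-02-15 through 2024-02-16, 2024-02-18 through 2024-02-18, 2024-02-20 through 2024-02-21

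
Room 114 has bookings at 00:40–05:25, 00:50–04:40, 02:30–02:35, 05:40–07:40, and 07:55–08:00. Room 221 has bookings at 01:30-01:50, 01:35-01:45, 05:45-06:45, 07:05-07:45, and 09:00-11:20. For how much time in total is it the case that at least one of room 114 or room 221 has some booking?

9 h 15 min

A, merged: 00:40–05:25, 05:40–07:40, 07:55–08:00.
B, merged: 01:30–01:50, 05:45–06:45, 07:05–07:45, 09:00–11:20.
A ∪ B = 00:40–05:25, 05:40–07:45, 07:55–08:00, 09:00–11:20.
Total: 4 h 45 min + 2 h 5 min + 5 min + 2 h 20 min = 9 h 15 min.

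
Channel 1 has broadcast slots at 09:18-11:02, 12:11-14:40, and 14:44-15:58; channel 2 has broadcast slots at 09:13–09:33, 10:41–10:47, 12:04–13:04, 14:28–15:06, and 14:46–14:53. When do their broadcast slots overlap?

09:18-09:33, 10:41-10:47, 12:11-13:04, 14:28-14:40, 14:44-15:06

B, merged: 09:13-09:33, 10:41-10:47, 12:04-13:04, 14:28-15:06.
09:18-11:02 overlaps B on 09:18-09:33, 10:41-10:47.
12:11-14:40 overlaps B on 12:11-13:04, 14:28-14:40.
14:44-15:58 overlaps B on 14:44-15:06.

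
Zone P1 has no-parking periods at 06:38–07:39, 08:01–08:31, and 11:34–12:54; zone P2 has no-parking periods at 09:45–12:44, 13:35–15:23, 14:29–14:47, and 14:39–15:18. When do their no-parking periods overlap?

11:34–12:44

Merge the second list: 09:45–12:44, 13:35–15:23.
06:38–07:39 falls entirely outside B.
08:01–08:31 falls entirely outside B.
11:34–12:54 overlaps B on 11:34–12:44.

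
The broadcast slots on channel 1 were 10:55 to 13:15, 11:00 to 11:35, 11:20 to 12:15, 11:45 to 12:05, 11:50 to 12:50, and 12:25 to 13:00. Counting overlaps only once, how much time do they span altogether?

Merged: 10:55-13:15.
Length: 2 h 20 min.

2 h 20 min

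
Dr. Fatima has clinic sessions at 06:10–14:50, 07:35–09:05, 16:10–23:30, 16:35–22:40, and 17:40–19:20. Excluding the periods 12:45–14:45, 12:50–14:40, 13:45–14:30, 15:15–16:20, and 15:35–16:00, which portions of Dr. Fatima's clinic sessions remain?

06:10-12:45, 14:45-14:50, 16:20-23:30

Merge the first list: 06:10-14:50, 16:10-23:30.
Merge the second list: 12:45-14:45, 15:15-16:20.
06:10-14:50 minus B → 06:10-12:45, 14:45-14:50.
16:10-23:30 minus B → 16:20-23:30.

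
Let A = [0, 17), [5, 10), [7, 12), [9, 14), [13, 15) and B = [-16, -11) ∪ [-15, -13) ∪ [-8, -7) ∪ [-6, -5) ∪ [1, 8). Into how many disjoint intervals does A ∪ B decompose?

A, merged: [0, 17).
B, merged: [-16, -11), [-8, -7), [-6, -5), [1, 8).
A ∪ B = [-16, -11), [-8, -7), [-6, -5), [0, 17).
That is 4 disjoint pieces.

4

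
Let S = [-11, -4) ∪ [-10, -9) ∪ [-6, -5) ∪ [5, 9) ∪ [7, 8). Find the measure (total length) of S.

Merged: [-11, -4), [5, 9).
Lengths: 7 + 4 = 11.

11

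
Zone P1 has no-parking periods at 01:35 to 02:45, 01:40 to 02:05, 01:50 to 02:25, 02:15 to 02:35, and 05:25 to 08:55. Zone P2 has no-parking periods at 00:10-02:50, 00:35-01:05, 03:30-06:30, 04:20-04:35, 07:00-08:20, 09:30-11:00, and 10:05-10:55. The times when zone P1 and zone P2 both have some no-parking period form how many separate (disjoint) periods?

First set merges to 01:35–02:45, 05:25–08:55.
Second set merges to 00:10–02:50, 03:30–06:30, 07:00–08:20, 09:30–11:00.
A ∩ B = 01:35–02:45, 05:25–06:30, 07:00–08:20.
That is 3 disjoint pieces.

3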